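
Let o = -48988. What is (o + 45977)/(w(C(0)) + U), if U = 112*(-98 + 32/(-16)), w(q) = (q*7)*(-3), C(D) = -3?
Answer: 3011/11137 ≈ 0.27036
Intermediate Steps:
w(q) = -21*q (w(q) = (7*q)*(-3) = -21*q)
U = -11200 (U = 112*(-98 + 32*(-1/16)) = 112*(-98 - 2) = 112*(-100) = -11200)
(o + 45977)/(w(C(0)) + U) = (-48988 + 45977)/(-21*(-3) - 11200) = -3011/(63 - 11200) = -3011/(-11137) = -3011*(-1/11137) = 3011/11137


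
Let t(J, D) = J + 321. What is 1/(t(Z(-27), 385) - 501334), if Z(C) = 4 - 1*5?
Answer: -1/501014 ≈ -1.9960e-6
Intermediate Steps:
Z(C) = -1 (Z(C) = 4 - 5 = -1)
t(J, D) = 321 + J
1/(t(Z(-27), 385) - 501334) = 1/((321 - 1) - 501334) = 1/(320 - 501334) = 1/(-501014) = -1/501014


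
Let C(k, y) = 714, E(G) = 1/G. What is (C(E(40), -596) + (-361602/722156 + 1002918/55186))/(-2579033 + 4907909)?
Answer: 2429939934055/7734372058878168 ≈ 0.00031417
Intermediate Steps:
(C(E(40), -596) + (-361602/722156 + 1002918/55186))/(-2579033 + 4907909) = (714 + (-361602/722156 + 1002918/55186))/(-2579033 + 4907909) = (714 + (-361602*1/722156 + 1002918*(1/55186)))/2328876 = (714 + (-180801/361078 + 501459/27593))*(1/2328876) = (714 + 176076970809/9963225254)*(1/2328876) = (7289819802165/9963225254)*(1/2328876) = 2429939934055/7734372058878168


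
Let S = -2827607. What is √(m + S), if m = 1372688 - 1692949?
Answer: 2*I*√786967 ≈ 1774.2*I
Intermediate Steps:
m = -320261
√(m + S) = √(-320261 - 2827607) = √(-3147868) = 2*I*√786967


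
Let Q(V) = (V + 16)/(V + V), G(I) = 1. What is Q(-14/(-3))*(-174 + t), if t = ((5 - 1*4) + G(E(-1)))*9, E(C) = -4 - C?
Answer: -2418/7 ≈ -345.43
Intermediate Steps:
Q(V) = (16 + V)/(2*V) (Q(V) = (16 + V)/((2*V)) = (16 + V)*(1/(2*V)) = (16 + V)/(2*V))
t = 18 (t = ((5 - 1*4) + 1)*9 = ((5 - 4) + 1)*9 = (1 + 1)*9 = 2*9 = 18)
Q(-14/(-3))*(-174 + t) = ((16 - 14/(-3))/(2*((-14/(-3)))))*(-174 + 18) = ((16 - 14*(-⅓))/(2*((-14*(-⅓)))))*(-156) = ((16 + 14/3)/(2*(14/3)))*(-156) = ((½)*(3/14)*(62/3))*(-156) = (31/14)*(-156) = -2418/7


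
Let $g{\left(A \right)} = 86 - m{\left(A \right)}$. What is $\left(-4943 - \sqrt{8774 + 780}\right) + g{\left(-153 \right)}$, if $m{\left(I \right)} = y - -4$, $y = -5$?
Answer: $-4856 - \sqrt{9554} \approx -4953.7$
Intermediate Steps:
$m{\left(I \right)} = -1$ ($m{\left(I \right)} = -5 - -4 = -5 + 4 = -1$)
$g{\left(A \right)} = 87$ ($g{\left(A \right)} = 86 - -1 = 86 + 1 = 87$)
$\left(-4943 - \sqrt{8774 + 780}\right) + g{\left(-153 \right)} = \left(-4943 - \sqrt{8774 + 780}\right) + 87 = \left(-4943 - \sqrt{9554}\right) + 87 = -4856 - \sqrt{9554}$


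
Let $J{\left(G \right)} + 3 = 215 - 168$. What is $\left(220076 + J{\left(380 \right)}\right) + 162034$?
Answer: $382154$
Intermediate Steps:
$J{\left(G \right)} = 44$ ($J{\left(G \right)} = -3 + \left(215 - 168\right) = -3 + 47 = 44$)
$\left(220076 + J{\left(380 \right)}\right) + 162034 = \left(220076 + 44\right) + 162034 = 220120 + 162034 = 382154$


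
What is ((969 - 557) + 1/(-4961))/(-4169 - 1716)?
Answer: -2043931/29195485 ≈ -0.070009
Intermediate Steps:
((969 - 557) + 1/(-4961))/(-4169 - 1716) = (412 - 1/4961)/(-5885) = (2043931/4961)*(-1/5885) = -2043931/29195485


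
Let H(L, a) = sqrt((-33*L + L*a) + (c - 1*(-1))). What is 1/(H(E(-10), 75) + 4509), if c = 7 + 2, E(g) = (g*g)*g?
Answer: 4509/20373071 - I*sqrt(41990)/20373071 ≈ 0.00022132 - 1.0058e-5*I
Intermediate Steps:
E(g) = g**3 (E(g) = g**2*g = g**3)
c = 9
H(L, a) = sqrt(10 - 33*L + L*a) (H(L, a) = sqrt((-33*L + L*a) + (9 - 1*(-1))) = sqrt((-33*L + L*a) + (9 + 1)) = sqrt((-33*L + L*a) + 10) = sqrt(10 - 33*L + L*a))
1/(H(E(-10), 75) + 4509) = 1/(sqrt(10 - 33*(-10)**3 + (-10)**3*75) + 4509) = 1/(sqrt(10 - 33*(-1000) - 1000*75) + 4509) = 1/(sqrt(10 + 33000 - 75000) + 4509) = 1/(sqrt(-41990) + 4509) = 1/(I*sqrt(41990) + 4509) = 1/(4509 + I*sqrt(41990))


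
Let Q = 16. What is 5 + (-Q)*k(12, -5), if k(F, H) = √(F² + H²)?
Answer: -203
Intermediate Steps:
5 + (-Q)*k(12, -5) = 5 + (-1*16)*√(12² + (-5)²) = 5 - 16*√(144 + 25) = 5 - 16*√169 = 5 - 16*13 = 5 - 208 = -203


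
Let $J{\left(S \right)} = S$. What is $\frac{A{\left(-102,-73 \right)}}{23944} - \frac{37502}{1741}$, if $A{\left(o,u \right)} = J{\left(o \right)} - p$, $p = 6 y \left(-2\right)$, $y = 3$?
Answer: $- \frac{449031397}{20843252} \approx -21.543$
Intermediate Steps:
$p = -36$ ($p = 6 \cdot 3 \left(-2\right) = 18 \left(-2\right) = -36$)
$A{\left(o,u \right)} = 36 + o$ ($A{\left(o,u \right)} = o - -36 = o + 36 = 36 + o$)
$\frac{A{\left(-102,-73 \right)}}{23944} - \frac{37502}{1741} = \frac{36 - 102}{23944} - \frac{37502}{1741} = \left(-66\right) \frac{1}{23944} - \frac{37502}{1741} = - \frac{33}{11972} - \frac{37502}{1741} = - \frac{449031397}{20843252}$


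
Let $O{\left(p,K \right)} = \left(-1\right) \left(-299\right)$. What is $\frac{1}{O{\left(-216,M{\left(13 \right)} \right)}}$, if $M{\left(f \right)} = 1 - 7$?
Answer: $\frac{1}{299} \approx 0.0033445$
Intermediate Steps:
$M{\left(f \right)} = -6$ ($M{\left(f \right)} = 1 - 7 = -6$)
$O{\left(p,K \right)} = 299$
$\frac{1}{O{\left(-216,M{\left(13 \right)} \right)}} = \frac{1}{299}$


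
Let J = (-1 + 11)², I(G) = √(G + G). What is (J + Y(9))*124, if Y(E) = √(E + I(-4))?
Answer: 12400 + 124*√(9 + 2*I*√2) ≈ 12776.0 + 57.762*I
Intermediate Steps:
I(G) = √2*√G (I(G) = √(2*G) = √2*√G)
J = 100 (J = 10² = 100)
Y(E) = √(E + 2*I*√2) (Y(E) = √(E + √2*√(-4)) = √(E + √2*(2*I)) = √(E + 2*I*√2))
(J + Y(9))*124 = (100 + √(9 + 2*I*√2))*124 = 12400 + 124*√(9 + 2*I*√2)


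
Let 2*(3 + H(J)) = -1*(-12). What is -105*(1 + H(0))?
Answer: -420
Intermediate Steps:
H(J) = 3 (H(J) = -3 + (-1*(-12))/2 = -3 + (½)*12 = -3 + 6 = 3)
-105*(1 + H(0)) = -105*(1 + 3) = -105*4 = -420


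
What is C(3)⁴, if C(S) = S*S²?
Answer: 531441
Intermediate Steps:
C(S) = S³
C(3)⁴ = (3³)⁴ = 27⁴ = 531441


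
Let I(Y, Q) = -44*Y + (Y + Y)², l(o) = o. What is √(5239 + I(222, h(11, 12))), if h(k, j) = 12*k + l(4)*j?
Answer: √192607 ≈ 438.87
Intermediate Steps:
h(k, j) = 4*j + 12*k (h(k, j) = 12*k + 4*j = 4*j + 12*k)
I(Y, Q) = -44*Y + 4*Y² (I(Y, Q) = -44*Y + (2*Y)² = -44*Y + 4*Y²)
√(5239 + I(222, h(11, 12))) = √(5239 + 4*222*(-11 + 222)) = √(5239 + 4*222*211) = √(5239 + 187368) = √192607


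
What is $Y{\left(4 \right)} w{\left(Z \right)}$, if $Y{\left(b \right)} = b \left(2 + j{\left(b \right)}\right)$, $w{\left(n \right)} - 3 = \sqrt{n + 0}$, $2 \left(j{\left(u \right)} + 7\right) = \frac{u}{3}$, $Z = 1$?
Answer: $- \frac{208}{3} \approx -69.333$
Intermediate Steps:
$j{\left(u \right)} = -7 + \frac{u}{6}$ ($j{\left(u \right)} = -7 + \frac{u \frac{1}{3}}{2} = -7 + \frac{\frac{1}{3} u}{2} = -7 + \frac{u}{6}$)
$w{\left(n \right)} = 3 + \sqrt{n}$ ($w{\left(n \right)} = 3 + \sqrt{n + 0} = 3 + \sqrt{n}$)
$Y{\left(b \right)} = b \left(-5 + \frac{b}{6}\right)$ ($Y{\left(b \right)} = b \left(2 + \left(-7 + \frac{b}{6}\right)\right) = b \left(-5 + \frac{b}{6}\right)$)
$Y{\left(4 \right)} w{\left(Z \right)} = \frac{1}{6} \cdot 4 \left(-30 + 4\right) \left(3 + \sqrt{1}\right) = \frac{1}{6} \cdot 4 \left(-26\right) \left(3 + 1\right) = \left(- \frac{52}{3}\right) 4 = - \frac{208}{3}$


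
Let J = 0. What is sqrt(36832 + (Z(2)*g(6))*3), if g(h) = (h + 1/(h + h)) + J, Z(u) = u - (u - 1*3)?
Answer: sqrt(147547)/2 ≈ 192.06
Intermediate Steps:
Z(u) = 3 (Z(u) = u - (u - 3) = u - (-3 + u) = u + (3 - u) = 3)
g(h) = h + 1/(2*h) (g(h) = (h + 1/(h + h)) + 0 = (h + 1/(2*h)) + 0 = h + 1/(2*h))
sqrt(36832 + (Z(2)*g(6))*3) = sqrt(36832 + (3*(6 + (1/2)/6))*3) = sqrt(36832 + (3*(6 + (1/2)*(1/6)))*3) = sqrt(36832 + (3*(6 + 1/12))*3) = sqrt(36832 + (3*(73/12))*3) = sqrt(36832 + (73/4)*3) = sqrt(36832 + 219/4) = sqrt(147547/4) = sqrt(147547)/2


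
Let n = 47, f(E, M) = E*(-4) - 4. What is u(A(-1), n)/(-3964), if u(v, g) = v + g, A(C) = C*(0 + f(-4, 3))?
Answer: -35/3964 ≈ -0.0088295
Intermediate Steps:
f(E, M) = -4 - 4*E (f(E, M) = -4*E - 4 = -4 - 4*E)
A(C) = 12*C (A(C) = C*(0 + (-4 - 4*(-4))) = C*(0 + (-4 + 16)) = C*(0 + 12) = C*12 = 12*C)
u(v, g) = g + v
u(A(-1), n)/(-3964) = (47 + 12*(-1))/(-3964) = (47 - 12)*(-1/3964) = 35*(-1/3964) = -35/3964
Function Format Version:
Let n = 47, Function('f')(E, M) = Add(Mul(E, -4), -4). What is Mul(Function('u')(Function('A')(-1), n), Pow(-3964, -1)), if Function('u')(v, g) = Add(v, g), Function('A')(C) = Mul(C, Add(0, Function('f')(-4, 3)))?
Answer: Rational(-35, 3964) ≈ -0.0088295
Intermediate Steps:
Function('f')(E, M) = Add(-4, Mul(-4, E)) (Function('f')(E, M) = Add(Mul(-4, E), -4) = Add(-4, Mul(-4, E)))
Function('A')(C) = Mul(12, C) (Function('A')(C) = Mul(C, Add(0, Add(-4, Mul(-4, -4)))) = Mul(C, Add(0, Add(-4, 16))) = Mul(C, Add(0, 12)) = Mul(C, 12) = Mul(12, C))
Function('u')(v, g) = Add(g, v)
Mul(Function('u')(Function('A')(-1), n), Pow(-3964, -1)) = Mul(Add(47, Mul(12, -1)), Pow(-3964, -1)) = Mul(Add(47, -12), Rational(-1, 3964)) = Mul(35, Rational(-1, 3964)) = Rational(-35, 3964)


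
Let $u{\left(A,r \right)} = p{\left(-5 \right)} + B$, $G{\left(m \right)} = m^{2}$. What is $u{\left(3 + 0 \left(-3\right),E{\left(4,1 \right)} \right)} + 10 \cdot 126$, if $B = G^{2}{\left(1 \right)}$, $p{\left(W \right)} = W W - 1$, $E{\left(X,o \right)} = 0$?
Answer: $1285$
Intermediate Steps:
$p{\left(W \right)} = -1 + W^{2}$ ($p{\left(W \right)} = W^{2} - 1 = -1 + W^{2}$)
$B = 1$ ($B = \left(1^{2}\right)^{2} = 1^{2} = 1$)
$u{\left(A,r \right)} = 25$ ($u{\left(A,r \right)} = \left(-1 + \left(-5\right)^{2}\right) + 1 = \left(-1 + 25\right) + 1 = 24 + 1 = 25$)
$u{\left(3 + 0 \left(-3\right),E{\left(4,1 \right)} \right)} + 10 \cdot 126 = 25 + 10 \cdot 126 = 25 + 1260 = 1285$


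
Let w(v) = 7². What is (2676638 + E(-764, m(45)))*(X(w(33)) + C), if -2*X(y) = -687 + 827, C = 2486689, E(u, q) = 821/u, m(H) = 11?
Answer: 5085013043374209/764 ≈ 6.6558e+12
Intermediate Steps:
w(v) = 49
X(y) = -70 (X(y) = -(-687 + 827)/2 = -½*140 = -70)
(2676638 + E(-764, m(45)))*(X(w(33)) + C) = (2676638 + 821/(-764))*(-70 + 2486689) = (2676638 + 821*(-1/764))*2486619 = (2676638 - 821/764)*2486619 = (2044950611/764)*2486619 = 5085013043374209/764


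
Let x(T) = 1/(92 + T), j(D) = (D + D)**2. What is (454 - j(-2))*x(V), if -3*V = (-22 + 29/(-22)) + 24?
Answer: 3212/673 ≈ 4.7727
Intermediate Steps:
j(D) = 4*D**2 (j(D) = (2*D)**2 = 4*D**2)
V = -5/22 (V = -((-22 + 29/(-22)) + 24)/3 = -((-22 + 29*(-1/22)) + 24)/3 = -((-22 - 29/22) + 24)/3 = -(-513/22 + 24)/3 = -1/3*15/22 = -5/22 ≈ -0.22727)
(454 - j(-2))*x(V) = (454 - 4*(-2)**2)/(92 - 5/22) = (454 - 4*4)/(2019/22) = (454 - 1*16)*(22/2019) = (454 - 16)*(22/2019) = 438*(22/2019) = 3212/673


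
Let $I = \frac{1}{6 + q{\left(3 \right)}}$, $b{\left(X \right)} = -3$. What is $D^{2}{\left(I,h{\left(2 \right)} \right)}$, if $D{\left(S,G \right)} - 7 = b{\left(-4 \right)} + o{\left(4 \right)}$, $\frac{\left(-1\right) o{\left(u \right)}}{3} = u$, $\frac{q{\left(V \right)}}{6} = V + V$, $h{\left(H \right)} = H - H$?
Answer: $64$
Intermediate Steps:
$h{\left(H \right)} = 0$
$q{\left(V \right)} = 12 V$ ($q{\left(V \right)} = 6 \left(V + V\right) = 6 \cdot 2 V = 12 V$)
$o{\left(u \right)} = - 3 u$
$I = \frac{1}{42}$ ($I = \frac{1}{6 + 12 \cdot 3} = \frac{1}{6 + 36} = \frac{1}{42} \approx 0.02381$)
$D{\left(S,G \right)} = -8$ ($D{\left(S,G \right)} = 7 - 15 = -8$)
$D^{2}{\left(I,h{\left(2 \right)} \right)} = \left(-8\right)^{2} = 64$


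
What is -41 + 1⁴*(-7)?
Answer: -48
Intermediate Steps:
-41 + 1⁴*(-7) = -41 + 1*(-7) = -41 - 7 = -48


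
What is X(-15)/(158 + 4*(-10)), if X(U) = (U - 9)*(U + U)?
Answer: 360/59 ≈ 6.1017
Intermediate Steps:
X(U) = 2*U*(-9 + U) (X(U) = (-9 + U)*(2*U) = 2*U*(-9 + U))
X(-15)/(158 + 4*(-10)) = (2*(-15)*(-9 - 15))/(158 + 4*(-10)) = (2*(-15)*(-24))/(158 - 40) = 720/118 = (1/118)*720 = 360/59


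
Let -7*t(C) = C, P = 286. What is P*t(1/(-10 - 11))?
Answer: 286/147 ≈ 1.9456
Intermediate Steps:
t(C) = -C/7
P*t(1/(-10 - 11)) = 286*(-1/(7*(-10 - 11))) = 286*(-⅐/(-21)) = 286*(-⅐*(-1/21)) = 286*(1/147) = 286/147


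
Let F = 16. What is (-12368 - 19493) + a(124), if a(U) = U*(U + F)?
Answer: -14501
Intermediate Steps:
a(U) = U*(16 + U) (a(U) = U*(U + 16) = U*(16 + U))
(-12368 - 19493) + a(124) = (-12368 - 19493) + 124*(16 + 124) = -31861 + 124*140 = -31861 + 17360 = -14501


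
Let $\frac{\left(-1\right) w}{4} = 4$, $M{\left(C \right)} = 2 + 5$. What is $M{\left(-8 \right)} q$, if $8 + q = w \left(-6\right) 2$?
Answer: $1288$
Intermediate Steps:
$M{\left(C \right)} = 7$
$w = -16$ ($w = \left(-4\right) 4 = -16$)
$q = 184$ ($q = -8 + \left(-16\right) \left(-6\right) 2 = -8 + 96 \cdot 2 = -8 + 192 = 184$)
$M{\left(-8 \right)} q = 7 \cdot 184 = 1288$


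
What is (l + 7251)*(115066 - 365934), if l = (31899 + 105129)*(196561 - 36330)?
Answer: -5508093109894092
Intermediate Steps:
l = 21956133468 (l = 137028*160231 = 21956133468)
(l + 7251)*(115066 - 365934) = (21956133468 + 7251)*(115066 - 365934) = 21956140719*(-250868) = -5508093109894092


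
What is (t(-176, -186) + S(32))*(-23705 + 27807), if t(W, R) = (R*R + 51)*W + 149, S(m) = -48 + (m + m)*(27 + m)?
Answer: -24997567490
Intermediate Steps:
S(m) = -48 + 2*m*(27 + m) (S(m) = -48 + (2*m)*(27 + m) = -48 + 2*m*(27 + m))
t(W, R) = 149 + W*(51 + R²) (t(W, R) = (R² + 51)*W + 149 = (51 + R²)*W + 149 = W*(51 + R²) + 149 = 149 + W*(51 + R²))
(t(-176, -186) + S(32))*(-23705 + 27807) = ((149 + 51*(-176) - 176*(-186)²) + (-48 + 2*32² + 54*32))*(-23705 + 27807) = ((149 - 8976 - 176*34596) + (-48 + 2*1024 + 1728))*4102 = ((149 - 8976 - 6088896) + (-48 + 2048 + 1728))*4102 = (-6097723 + 3728)*4102 = -6093995*4102 = -24997567490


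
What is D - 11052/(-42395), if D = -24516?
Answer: -1039344768/42395 ≈ -24516.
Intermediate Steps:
D - 11052/(-42395) = -24516 - 11052/(-42395) = -24516 - 11052*(-1)/42395 = -24516 - 1*(-11052/42395) = -24516 + 11052/42395 = -1039344768/42395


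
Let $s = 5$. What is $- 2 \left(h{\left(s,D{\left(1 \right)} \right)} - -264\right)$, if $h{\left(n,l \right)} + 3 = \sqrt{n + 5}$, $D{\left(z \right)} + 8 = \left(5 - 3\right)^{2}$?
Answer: $-522 - 2 \sqrt{10} \approx -528.32$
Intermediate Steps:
$D{\left(z \right)} = -4$ ($D{\left(z \right)} = -8 + \left(5 - 3\right)^{2} = -8 + 2^{2} = -8 + 4 = -4$)
$h{\left(n,l \right)} = -3 + \sqrt{5 + n}$ ($h{\left(n,l \right)} = -3 + \sqrt{n + 5} = -3 + \sqrt{5 + n}$)
$- 2 \left(h{\left(s,D{\left(1 \right)} \right)} - -264\right) = - 2 \left(\left(-3 + \sqrt{5 + 5}\right) - -264\right) = - 2 \left(\left(-3 + \sqrt{10}\right) + 264\right) = - 2 \left(261 + \sqrt{10}\right) = -522 - 2 \sqrt{10}$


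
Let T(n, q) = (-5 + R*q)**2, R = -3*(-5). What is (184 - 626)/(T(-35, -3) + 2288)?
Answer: -221/2394 ≈ -0.092314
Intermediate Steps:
R = 15
T(n, q) = (-5 + 15*q)**2
(184 - 626)/(T(-35, -3) + 2288) = (184 - 626)/(25*(-1 + 3*(-3))**2 + 2288) = -442/(25*(-1 - 9)**2 + 2288) = -442/(25*(-10)**2 + 2288) = -442/(25*100 + 2288) = -442/(2500 + 2288) = -442/4788 = -442*1/4788 = -221/2394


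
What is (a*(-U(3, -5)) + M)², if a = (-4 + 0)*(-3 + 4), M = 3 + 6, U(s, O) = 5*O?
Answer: 8281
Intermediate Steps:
M = 9
a = -4 (a = -4*1 = -4)
(a*(-U(3, -5)) + M)² = (-(-4)*5*(-5) + 9)² = (-(-4)*(-25) + 9)² = (-4*25 + 9)² = (-100 + 9)² = (-91)² = 8281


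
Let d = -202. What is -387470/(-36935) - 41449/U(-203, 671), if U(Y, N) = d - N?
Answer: 373836025/6448851 ≈ 57.969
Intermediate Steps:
U(Y, N) = -202 - N
-387470/(-36935) - 41449/U(-203, 671) = -387470/(-36935) - 41449/(-202 - 1*671) = -387470*(-1/36935) - 41449/(-202 - 671) = 77494/7387 - 41449/(-873) = 77494/7387 - 41449*(-1/873) = 77494/7387 + 41449/873 = 373836025/6448851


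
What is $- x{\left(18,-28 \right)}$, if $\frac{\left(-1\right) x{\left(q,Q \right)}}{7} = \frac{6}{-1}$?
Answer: $-42$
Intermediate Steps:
$x{\left(q,Q \right)} = 42$ ($x{\left(q,Q \right)} = - 7 \frac{6}{-1} = - 7 \cdot 6 \left(-1\right) = \left(-7\right) \left(-6\right) = 42$)
$- x{\left(18,-28 \right)} = \left(-1\right) 42 = -42$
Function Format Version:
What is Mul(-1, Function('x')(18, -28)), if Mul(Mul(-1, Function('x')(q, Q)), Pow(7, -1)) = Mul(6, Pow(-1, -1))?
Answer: -42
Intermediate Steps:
Function('x')(q, Q) = 42 (Function('x')(q, Q) = Mul(-7, Mul(6, Pow(-1, -1))) = Mul(-7, Mul(6, -1)) = Mul(-7, -6) = 42)
Mul(-1, Function('x')(18, -28)) = Mul(-1, 42) = -42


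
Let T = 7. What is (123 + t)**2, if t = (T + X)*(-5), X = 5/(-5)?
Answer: 8649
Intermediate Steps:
X = -1 (X = 5*(-1/5) = -1)
t = -30 (t = (7 - 1)*(-5) = 6*(-5) = -30)
(123 + t)**2 = (123 - 30)**2 = 93**2 = 8649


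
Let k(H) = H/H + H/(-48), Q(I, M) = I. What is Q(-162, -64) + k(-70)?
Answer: -3829/24 ≈ -159.54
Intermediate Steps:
k(H) = 1 - H/48 (k(H) = 1 + H*(-1/48) = 1 - H/48)
Q(-162, -64) + k(-70) = -162 + (1 - 1/48*(-70)) = -162 + (1 + 35/24) = -162 + 59/24 = -3829/24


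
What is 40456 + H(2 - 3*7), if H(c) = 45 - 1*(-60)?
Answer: 40561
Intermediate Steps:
H(c) = 105 (H(c) = 45 + 60 = 105)
40456 + H(2 - 3*7) = 40456 + 105 = 40561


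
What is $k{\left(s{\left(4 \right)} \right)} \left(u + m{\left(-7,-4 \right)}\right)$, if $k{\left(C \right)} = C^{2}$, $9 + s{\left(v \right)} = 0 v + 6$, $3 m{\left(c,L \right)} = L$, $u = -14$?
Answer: $-138$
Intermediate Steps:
$m{\left(c,L \right)} = \frac{L}{3}$
$s{\left(v \right)} = -3$ ($s{\left(v \right)} = -9 + \left(0 v + 6\right) = -9 + \left(0 + 6\right) = -9 + 6 = -3$)
$k{\left(s{\left(4 \right)} \right)} \left(u + m{\left(-7,-4 \right)}\right) = \left(-3\right)^{2} \left(-14 + \frac{1}{3} \left(-4\right)\right) = 9 \left(-14 - \frac{4}{3}\right) = 9 \left(- \frac{46}{3}\right) = -138$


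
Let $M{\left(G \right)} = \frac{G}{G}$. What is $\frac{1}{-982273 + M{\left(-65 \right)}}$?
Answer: $- \frac{1}{982272} \approx -1.018 \cdot 10^{-6}$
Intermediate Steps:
$M{\left(G \right)} = 1$
$\frac{1}{-982273 + M{\left(-65 \right)}} = \frac{1}{-982273 + 1} = \frac{1}{-982272} = - \frac{1}{982272}$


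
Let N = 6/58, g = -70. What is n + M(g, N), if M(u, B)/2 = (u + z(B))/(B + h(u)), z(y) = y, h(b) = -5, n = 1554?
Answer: 112361/71 ≈ 1582.5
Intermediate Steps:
N = 3/29 (N = 6*(1/58) = 3/29 ≈ 0.10345)
M(u, B) = 2*(B + u)/(-5 + B) (M(u, B) = 2*((u + B)/(B - 5)) = 2*((B + u)/(-5 + B)) = 2*(B + u)/(-5 + B))
n + M(g, N) = 1554 + 2*(3/29 - 70)/(-5 + 3/29) = 1554 + 2*(-2027/29)/(-142/29) = 1554 + 2*(-29/142)*(-2027/29) = 1554 + 2027/71 = 112361/71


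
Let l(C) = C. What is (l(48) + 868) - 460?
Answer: 456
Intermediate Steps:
(l(48) + 868) - 460 = (48 + 868) - 460 = 916 - 460 = 456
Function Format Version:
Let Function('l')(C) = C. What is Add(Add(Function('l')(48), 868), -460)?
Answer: 456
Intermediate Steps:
Add(Add(Function('l')(48), 868), -460) = Add(Add(48, 868), -460) = Add(916, -460) = 456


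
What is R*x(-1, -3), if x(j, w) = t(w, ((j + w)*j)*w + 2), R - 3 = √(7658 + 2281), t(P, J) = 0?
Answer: 0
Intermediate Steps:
R = 3 + √9939 (R = 3 + √(7658 + 2281) = 3 + √9939 ≈ 102.69)
x(j, w) = 0
R*x(-1, -3) = (3 + √9939)*0 = 0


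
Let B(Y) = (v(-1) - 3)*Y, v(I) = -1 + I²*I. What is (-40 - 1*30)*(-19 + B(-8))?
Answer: -1470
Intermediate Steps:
v(I) = -1 + I³
B(Y) = -5*Y (B(Y) = ((-1 + (-1)³) - 3)*Y = ((-1 - 1) - 3)*Y = (-2 - 3)*Y = -5*Y)
(-40 - 1*30)*(-19 + B(-8)) = (-40 - 1*30)*(-19 - 5*(-8)) = (-40 - 30)*(-19 + 40) = -70*21 = -1470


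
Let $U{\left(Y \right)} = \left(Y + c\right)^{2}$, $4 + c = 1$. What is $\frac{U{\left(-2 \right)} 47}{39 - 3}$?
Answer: $\frac{1175}{36} \approx 32.639$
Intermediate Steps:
$c = -3$ ($c = -4 + 1 = -3$)
$U{\left(Y \right)} = \left(-3 + Y\right)^{2}$ ($U{\left(Y \right)} = \left(Y - 3\right)^{2} = \left(-3 + Y\right)^{2}$)
$\frac{U{\left(-2 \right)} 47}{39 - 3} = \frac{\left(-3 - 2\right)^{2} \cdot 47}{39 - 3} = \frac{\left(-5\right)^{2} \cdot 47}{36} = 25 \cdot 47 \cdot \frac{1}{36} = 1175 \cdot \frac{1}{36} = \frac{1175}{36}$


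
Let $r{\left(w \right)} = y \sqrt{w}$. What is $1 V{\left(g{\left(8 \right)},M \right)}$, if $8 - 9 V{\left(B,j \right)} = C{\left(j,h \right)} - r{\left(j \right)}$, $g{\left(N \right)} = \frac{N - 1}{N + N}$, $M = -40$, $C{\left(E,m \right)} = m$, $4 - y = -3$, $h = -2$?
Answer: $\frac{10}{9} + \frac{14 i \sqrt{10}}{9} \approx 1.1111 + 4.9191 i$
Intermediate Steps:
$y = 7$ ($y = 4 - -3 = 4 + 3 = 7$)
$r{\left(w \right)} = 7 \sqrt{w}$
$g{\left(N \right)} = \frac{-1 + N}{2 N}$
$V{\left(B,j \right)} = \frac{10}{9} + \frac{7 \sqrt{j}}{9}$ ($V{\left(B,j \right)} = \frac{8}{9} - \frac{-2 - 7 \sqrt{j}}{9} = \frac{8}{9} + \left(\frac{2}{9} + \frac{7 \sqrt{j}}{9}\right) = \frac{10}{9} + \frac{7 \sqrt{j}}{9}$)
$1 V{\left(g{\left(8 \right)},M \right)} = 1 \left(\frac{10}{9} + \frac{7 \sqrt{-40}}{9}\right) = 1 \left(\frac{10}{9} + \frac{7 \cdot 2 i \sqrt{10}}{9}\right) = 1 \left(\frac{10}{9} + \frac{14 i \sqrt{10}}{9}\right) = \frac{10}{9} + \frac{14 i \sqrt{10}}{9}$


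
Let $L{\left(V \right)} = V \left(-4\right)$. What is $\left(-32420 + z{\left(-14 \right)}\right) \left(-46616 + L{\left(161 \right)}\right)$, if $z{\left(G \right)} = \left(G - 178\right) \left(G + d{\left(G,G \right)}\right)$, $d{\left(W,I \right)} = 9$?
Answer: $1486799600$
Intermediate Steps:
$L{\left(V \right)} = - 4 V$
$z{\left(G \right)} = \left(-178 + G\right) \left(9 + G\right)$ ($z{\left(G \right)} = \left(G - 178\right) \left(G + 9\right) = \left(-178 + G\right) \left(9 + G\right)$)
$\left(-32420 + z{\left(-14 \right)}\right) \left(-46616 + L{\left(161 \right)}\right) = \left(-32420 - \left(-764 - 196\right)\right) \left(-46616 - 644\right) = \left(-32420 + \left(-1602 + 196 + 2366\right)\right) \left(-46616 - 644\right) = \left(-32420 + 960\right) \left(-47260\right) = \left(-31460\right) \left(-47260\right) = 1486799600$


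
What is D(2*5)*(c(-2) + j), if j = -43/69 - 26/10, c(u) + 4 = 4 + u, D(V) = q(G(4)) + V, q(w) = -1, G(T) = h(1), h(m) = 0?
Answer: -5406/115 ≈ -47.009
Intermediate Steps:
G(T) = 0
D(V) = -1 + V
c(u) = u (c(u) = -4 + (4 + u) = u)
j = -1112/345 (j = -43*1/69 - 26*1/10 = -43/69 - 13/5 = -1112/345 ≈ -3.2232)
D(2*5)*(c(-2) + j) = (-1 + 2*5)*(-2 - 1112/345) = (-1 + 10)*(-1802/345) = 9*(-1802/345) = -5406/115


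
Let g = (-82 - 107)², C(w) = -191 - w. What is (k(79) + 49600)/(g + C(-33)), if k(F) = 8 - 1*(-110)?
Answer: 49718/35563 ≈ 1.3980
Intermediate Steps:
k(F) = 118 (k(F) = 8 + 110 = 118)
g = 35721 (g = (-189)² = 35721)
(k(79) + 49600)/(g + C(-33)) = (118 + 49600)/(35721 + (-191 - 1*(-33))) = 49718/(35721 + (-191 + 33)) = 49718/(35721 - 158) = 49718/35563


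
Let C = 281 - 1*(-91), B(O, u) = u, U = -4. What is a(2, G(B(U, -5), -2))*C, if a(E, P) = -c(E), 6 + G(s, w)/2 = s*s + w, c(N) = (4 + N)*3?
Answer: -6696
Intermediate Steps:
c(N) = 12 + 3*N
G(s, w) = -12 + 2*w + 2*s**2 (G(s, w) = -12 + 2*(s*s + w) = -12 + 2*(s**2 + w) = -12 + 2*(w + s**2) = -12 + (2*w + 2*s**2) = -12 + 2*w + 2*s**2)
a(E, P) = -12 - 3*E (a(E, P) = -(12 + 3*E) = -12 - 3*E)
C = 372 (C = 281 + 91 = 372)
a(2, G(B(U, -5), -2))*C = (-12 - 3*2)*372 = (-12 - 6)*372 = -18*372 = -6696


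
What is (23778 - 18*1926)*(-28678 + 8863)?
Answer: 215785350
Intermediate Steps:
(23778 - 18*1926)*(-28678 + 8863) = (23778 - 34668)*(-19815) = -10890*(-19815) = 215785350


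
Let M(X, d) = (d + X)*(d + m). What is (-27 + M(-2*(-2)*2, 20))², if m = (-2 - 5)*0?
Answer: 284089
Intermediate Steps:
m = 0 (m = -7*0 = 0)
M(X, d) = d*(X + d) (M(X, d) = (d + X)*(d + 0) = (X + d)*d = d*(X + d))
(-27 + M(-2*(-2)*2, 20))² = (-27 + 20*(-2*(-2)*2 + 20))² = (-27 + 20*(4*2 + 20))² = (-27 + 20*(8 + 20))² = (-27 + 20*28)² = (-27 + 560)² = 533² = 284089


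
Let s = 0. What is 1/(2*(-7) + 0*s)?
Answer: -1/14 ≈ -0.071429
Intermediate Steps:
1/(2*(-7) + 0*s) = 1/(2*(-7) + 0*0) = 1/(-14 + 0) = 1/(-14) = -1/14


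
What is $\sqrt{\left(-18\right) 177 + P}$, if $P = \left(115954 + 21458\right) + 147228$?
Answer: $\sqrt{281454} \approx 530.52$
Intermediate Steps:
$P = 284640$ ($P = 137412 + 147228 = 284640$)
$\sqrt{\left(-18\right) 177 + P} = \sqrt{\left(-18\right) 177 + 284640} = \sqrt{-3186 + 284640} = \sqrt{281454}$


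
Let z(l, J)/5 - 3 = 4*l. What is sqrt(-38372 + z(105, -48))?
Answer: I*sqrt(36257) ≈ 190.41*I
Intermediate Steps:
z(l, J) = 15 + 20*l (z(l, J) = 15 + 5*(4*l) = 15 + 20*l)
sqrt(-38372 + z(105, -48)) = sqrt(-38372 + (15 + 20*105)) = sqrt(-38372 + (15 + 2100)) = sqrt(-38372 + 2115) = sqrt(-36257) = I*sqrt(36257)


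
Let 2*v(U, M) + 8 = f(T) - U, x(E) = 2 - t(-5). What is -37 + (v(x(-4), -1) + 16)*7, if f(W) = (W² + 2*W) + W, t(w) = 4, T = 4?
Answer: 152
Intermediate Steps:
x(E) = -2 (x(E) = 2 - 1*4 = 2 - 4 = -2)
f(W) = W² + 3*W
v(U, M) = 10 - U/2 (v(U, M) = -4 + (4*(3 + 4) - U)/2 = -4 + (4*7 - U)/2 = -4 + (28 - U)/2 = -4 + (14 - U/2) = 10 - U/2)
-37 + (v(x(-4), -1) + 16)*7 = -37 + ((10 - ½*(-2)) + 16)*7 = -37 + ((10 + 1) + 16)*7 = -37 + (11 + 16)*7 = -37 + 27*7 = -37 + 189 = 152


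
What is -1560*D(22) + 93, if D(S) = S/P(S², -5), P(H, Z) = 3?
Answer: -11347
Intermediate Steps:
D(S) = S/3
-1560*D(22) + 93 = -520*22 + 93 = -1560*22/3 + 93 = -11440 + 93 = -11347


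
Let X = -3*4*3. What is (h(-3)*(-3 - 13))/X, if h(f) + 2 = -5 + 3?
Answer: -16/9 ≈ -1.7778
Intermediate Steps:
h(f) = -4 (h(f) = -2 + (-5 + 3) = -2 - 2 = -4)
X = -36 (X = -12*3 = -36)
(h(-3)*(-3 - 13))/X = -4*(-3 - 13)/(-36) = -4*(-16)*(-1/36) = 64*(-1/36) = -16/9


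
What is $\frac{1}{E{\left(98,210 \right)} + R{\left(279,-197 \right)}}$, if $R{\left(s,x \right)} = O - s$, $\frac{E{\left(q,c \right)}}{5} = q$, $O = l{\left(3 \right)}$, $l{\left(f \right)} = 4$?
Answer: $\frac{1}{215} \approx 0.0046512$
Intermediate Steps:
$O = 4$
$E{\left(q,c \right)} = 5 q$
$R{\left(s,x \right)} = 4 - s$
$\frac{1}{E{\left(98,210 \right)} + R{\left(279,-197 \right)}} = \frac{1}{5 \cdot 98 + \left(4 - 279\right)} = \frac{1}{490 + \left(4 - 279\right)} = \frac{1}{490 - 275} = \frac{1}{215}$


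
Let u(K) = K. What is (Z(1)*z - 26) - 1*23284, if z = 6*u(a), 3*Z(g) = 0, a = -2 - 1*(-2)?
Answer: -23310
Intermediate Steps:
a = 0 (a = -2 + 2 = 0)
Z(g) = 0 (Z(g) = (1/3)*0 = 0)
z = 0 (z = 6*0 = 0)
(Z(1)*z - 26) - 1*23284 = (0*0 - 26) - 1*23284 = (0 - 26) - 23284 = -26 - 23284 = -23310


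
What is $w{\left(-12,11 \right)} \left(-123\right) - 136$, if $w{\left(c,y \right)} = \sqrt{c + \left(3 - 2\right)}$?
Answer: $-136 - 123 i \sqrt{11} \approx -136.0 - 407.94 i$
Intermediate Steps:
$w{\left(c,y \right)} = \sqrt{1 + c}$ ($w{\left(c,y \right)} = \sqrt{c + \left(3 - 2\right)} = \sqrt{c + 1} = \sqrt{1 + c}$)
$w{\left(-12,11 \right)} \left(-123\right) - 136 = \sqrt{1 - 12} \left(-123\right) - 136 = \sqrt{-11} \left(-123\right) - 136 = i \sqrt{11} \left(-123\right) - 136 = - 123 i \sqrt{11} - 136 = -136 - 123 i \sqrt{11}$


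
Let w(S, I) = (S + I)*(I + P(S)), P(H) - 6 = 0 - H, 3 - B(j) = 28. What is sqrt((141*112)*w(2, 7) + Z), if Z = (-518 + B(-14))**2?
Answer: 3*sqrt(206473) ≈ 1363.2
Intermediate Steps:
B(j) = -25 (B(j) = 3 - 1*28 = 3 - 28 = -25)
P(H) = 6 - H (P(H) = 6 + (0 - H) = 6 - H)
Z = 294849 (Z = (-518 - 25)**2 = (-543)**2 = 294849)
w(S, I) = (I + S)*(6 + I - S) (w(S, I) = (S + I)*(I + (6 - S)) = (I + S)*(6 + I - S))
sqrt((141*112)*w(2, 7) + Z) = sqrt((141*112)*(7**2 - 1*2**2 + 6*7 + 6*2) + 294849) = sqrt(15792*(49 - 1*4 + 42 + 12) + 294849) = sqrt(15792*(49 - 4 + 42 + 12) + 294849) = sqrt(15792*99 + 294849) = sqrt(1563408 + 294849) = sqrt(1858257) = 3*sqrt(206473)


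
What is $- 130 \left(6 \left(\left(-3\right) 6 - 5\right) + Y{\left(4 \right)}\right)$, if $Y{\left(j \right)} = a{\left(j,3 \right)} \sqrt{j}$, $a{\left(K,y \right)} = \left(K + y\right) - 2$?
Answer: $16640$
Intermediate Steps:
$a{\left(K,y \right)} = -2 + K + y$
$Y{\left(j \right)} = \sqrt{j} \left(1 + j\right)$ ($Y{\left(j \right)} = \left(-2 + j + 3\right) \sqrt{j} = \left(1 + j\right) \sqrt{j} = \sqrt{j} \left(1 + j\right)$)
$- 130 \left(6 \left(\left(-3\right) 6 - 5\right) + Y{\left(4 \right)}\right) = - 130 \left(6 \left(\left(-3\right) 6 - 5\right) + \sqrt{4} \left(1 + 4\right)\right) = - 130 \left(6 \left(-18 - 5\right) + 2 \cdot 5\right) = - 130 \left(6 \left(-23\right) + 10\right) = - 130 \left(-138 + 10\right) = \left(-130\right) \left(-128\right) = 16640$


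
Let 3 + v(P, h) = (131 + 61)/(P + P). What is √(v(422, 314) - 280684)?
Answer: I*√12496455799/211 ≈ 529.8*I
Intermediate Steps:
v(P, h) = -3 + 96/P (v(P, h) = -3 + (131 + 61)/(P + P) = -3 + 192/((2*P)) = -3 + 192*(1/(2*P)) = -3 + 96/P)
√(v(422, 314) - 280684) = √((-3 + 96/422) - 280684) = √((-3 + 96*(1/422)) - 280684) = √((-3 + 48/211) - 280684) = √(-585/211 - 280684) = √(-59224909/211) = I*√12496455799/211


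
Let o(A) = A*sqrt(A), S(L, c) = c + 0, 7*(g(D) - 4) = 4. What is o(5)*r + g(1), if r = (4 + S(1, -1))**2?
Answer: 32/7 + 45*sqrt(5) ≈ 105.19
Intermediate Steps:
g(D) = 32/7 (g(D) = 4 + (1/7)*4 = 4 + 4/7 = 32/7)
S(L, c) = c
r = 9 (r = (4 - 1)**2 = 3**2 = 9)
o(A) = A**(3/2)
o(5)*r + g(1) = 5**(3/2)*9 + 32/7 = (5*sqrt(5))*9 + 32/7 = 45*sqrt(5) + 32/7 = 32/7 + 45*sqrt(5)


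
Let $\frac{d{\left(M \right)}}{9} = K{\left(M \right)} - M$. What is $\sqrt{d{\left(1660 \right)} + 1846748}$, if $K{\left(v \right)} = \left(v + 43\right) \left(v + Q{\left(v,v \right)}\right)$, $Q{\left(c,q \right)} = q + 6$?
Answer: $\sqrt{52809410} \approx 7267.0$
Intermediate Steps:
$Q{\left(c,q \right)} = 6 + q$
$K{\left(v \right)} = \left(6 + 2 v\right) \left(43 + v\right)$ ($K{\left(v \right)} = \left(v + 43\right) \left(v + \left(6 + v\right)\right) = \left(43 + v\right) \left(6 + 2 v\right) = \left(6 + 2 v\right) \left(43 + v\right)$)
$d{\left(M \right)} = 2322 + 18 M^{2} + 819 M$ ($d{\left(M \right)} = 9 \left(\left(258 + 2 M^{2} + 92 M\right) - M\right) = 9 \left(258 + 2 M^{2} + 91 M\right) = 2322 + 18 M^{2} + 819 M$)
$\sqrt{d{\left(1660 \right)} + 1846748} = \sqrt{\left(2322 + 18 \cdot 1660^{2} + 819 \cdot 1660\right) + 1846748} = \sqrt{\left(2322 + 18 \cdot 2755600 + 1359540\right) + 1846748} = \sqrt{\left(2322 + 49600800 + 1359540\right) + 1846748} = \sqrt{50962662 + 1846748} = \sqrt{52809410}$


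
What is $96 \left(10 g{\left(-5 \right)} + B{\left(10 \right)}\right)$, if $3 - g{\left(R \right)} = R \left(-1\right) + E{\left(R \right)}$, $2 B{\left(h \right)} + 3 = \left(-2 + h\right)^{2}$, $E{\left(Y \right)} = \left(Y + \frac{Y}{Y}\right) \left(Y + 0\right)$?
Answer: $-18192$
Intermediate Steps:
$E{\left(Y \right)} = Y \left(1 + Y\right)$ ($E{\left(Y \right)} = \left(Y + 1\right) Y = \left(1 + Y\right) Y = Y \left(1 + Y\right)$)
$B{\left(h \right)} = - \frac{3}{2} + \frac{\left(-2 + h\right)^{2}}{2}$
$g{\left(R \right)} = 3 + R - R \left(1 + R\right)$ ($g{\left(R \right)} = 3 - \left(R \left(-1\right) + R \left(1 + R\right)\right) = 3 - \left(- R + R \left(1 + R\right)\right) = 3 + R - R \left(1 + R\right)$)
$96 \left(10 g{\left(-5 \right)} + B{\left(10 \right)}\right) = 96 \left(10 \left(3 - \left(-5\right)^{2}\right) - \left(\frac{3}{2} - \frac{\left(-2 + 10\right)^{2}}{2}\right)\right) = 96 \left(10 \left(3 - 25\right) - \left(\frac{3}{2} - \frac{8^{2}}{2}\right)\right) = 96 \left(10 \left(3 - 25\right) + \left(- \frac{3}{2} + \frac{1}{2} \cdot 64\right)\right) = 96 \left(10 \left(-22\right) + \left(- \frac{3}{2} + 32\right)\right) = 96 \left(-220 + \frac{61}{2}\right) = 96 \left(- \frac{379}{2}\right) = -18192$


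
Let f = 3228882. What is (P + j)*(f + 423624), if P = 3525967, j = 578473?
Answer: 14991491726640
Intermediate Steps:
(P + j)*(f + 423624) = (3525967 + 578473)*(3228882 + 423624) = 4104440*3652506 = 14991491726640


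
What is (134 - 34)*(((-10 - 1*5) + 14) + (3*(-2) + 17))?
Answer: 1000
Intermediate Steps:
(134 - 34)*(((-10 - 1*5) + 14) + (3*(-2) + 17)) = 100*(((-10 - 5) + 14) + (-6 + 17)) = 100*((-15 + 14) + 11) = 100*(-1 + 11) = 100*10 = 1000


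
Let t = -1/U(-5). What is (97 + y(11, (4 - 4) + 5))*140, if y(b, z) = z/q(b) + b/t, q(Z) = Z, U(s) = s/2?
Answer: 192430/11 ≈ 17494.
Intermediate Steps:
U(s) = s/2 (U(s) = s*(½) = s/2)
t = ⅖ (t = -1/((½)*(-5)) = -1/(-5/2) = -1*(-⅖) = ⅖ ≈ 0.40000)
y(b, z) = 5*b/2 + z/b (y(b, z) = z/b + b/(⅖) = z/b + b*(5/2) = z/b + 5*b/2 = 5*b/2 + z/b)
(97 + y(11, (4 - 4) + 5))*140 = (97 + ((5/2)*11 + ((4 - 4) + 5)/11))*140 = (97 + (55/2 + (0 + 5)*(1/11)))*140 = (97 + (55/2 + 5*(1/11)))*140 = (97 + (55/2 + 5/11))*140 = (97 + 615/22)*140 = (2749/22)*140 = 192430/11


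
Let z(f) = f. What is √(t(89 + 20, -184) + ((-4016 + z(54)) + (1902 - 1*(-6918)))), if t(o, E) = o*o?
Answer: √16739 ≈ 129.38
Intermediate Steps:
t(o, E) = o²
√(t(89 + 20, -184) + ((-4016 + z(54)) + (1902 - 1*(-6918)))) = √((89 + 20)² + ((-4016 + 54) + (1902 - 1*(-6918)))) = √(109² + (-3962 + (1902 + 6918))) = √(11881 + (-3962 + 8820)) = √(11881 + 4858) = √16739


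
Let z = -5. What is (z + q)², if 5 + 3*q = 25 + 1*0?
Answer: 25/9 ≈ 2.7778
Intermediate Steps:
q = 20/3 (q = -5/3 + (25 + 1*0)/3 = -5/3 + (25 + 0)/3 = -5/3 + (⅓)*25 = -5/3 + 25/3 = 20/3 ≈ 6.6667)
(z + q)² = (-5 + 20/3)² = (5/3)² = 25/9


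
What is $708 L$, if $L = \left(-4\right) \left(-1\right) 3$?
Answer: $8496$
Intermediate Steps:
$L = 12$ ($L = 4 \cdot 3 = 12$)
$708 L = 708 \cdot 12 = 8496$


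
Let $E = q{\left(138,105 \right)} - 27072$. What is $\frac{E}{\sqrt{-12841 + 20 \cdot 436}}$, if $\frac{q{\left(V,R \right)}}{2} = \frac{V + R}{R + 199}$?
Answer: $\frac{4114701 i \sqrt{4121}}{626392} \approx 421.69 i$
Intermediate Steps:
$q{\left(V,R \right)} = \frac{2 \left(R + V\right)}{199 + R}$ ($q{\left(V,R \right)} = 2 \frac{V + R}{R + 199} = 2 \frac{R + V}{199 + R} = \frac{2 \left(R + V\right)}{199 + R}$)
$E = - \frac{4114701}{152}$ ($E = \frac{2 \left(105 + 138\right)}{199 + 105} - 27072 = 2 \cdot \frac{1}{304} \cdot 243 - 27072 = \frac{243}{152} - 27072 = - \frac{4114701}{152} \approx -27070.0$)
$\frac{E}{\sqrt{-12841 + 20 \cdot 436}} = - \frac{4114701}{152 \sqrt{-12841 + 20 \cdot 436}} = - \frac{4114701}{152 \sqrt{-12841 + 8720}} = - \frac{4114701}{152 \sqrt{-4121}} = - \frac{4114701}{152 i \sqrt{4121}} = - \frac{4114701 \left(- \frac{i \sqrt{4121}}{4121}\right)}{152} = \frac{4114701 i \sqrt{4121}}{626392}$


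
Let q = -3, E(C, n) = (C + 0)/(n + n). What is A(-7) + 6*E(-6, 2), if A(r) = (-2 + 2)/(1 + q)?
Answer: -9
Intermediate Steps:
E(C, n) = C/(2*n) (E(C, n) = C/((2*n)) = C*(1/(2*n)) = C/(2*n))
A(r) = 0 (A(r) = (-2 + 2)/(1 - 3) = 0/(-2) = 0*(-1/2) = 0)
A(-7) + 6*E(-6, 2) = 0 + 6*((1/2)*(-6)/2) = 0 + 6*((1/2)*(-6)*(1/2)) = 0 + 6*(-3/2) = 0 - 9 = -9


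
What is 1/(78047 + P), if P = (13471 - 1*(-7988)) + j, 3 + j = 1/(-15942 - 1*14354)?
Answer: 30296/3014542887 ≈ 1.0050e-5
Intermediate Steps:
j = -90889/30296 (j = -3 + 1/(-15942 - 1*14354) = -3 + 1/(-15942 - 14354) = -3 + 1/(-30296) = -3 - 1/30296 = -90889/30296 ≈ -3.0000)
P = 650030975/30296 (P = (13471 - 1*(-7988)) - 90889/30296 = (13471 + 7988) - 90889/30296 = 21459 - 90889/30296 = 650030975/30296 ≈ 21456.)
1/(78047 + P) = 1/(78047 + 650030975/30296) = 1/(3014542887/30296) = 30296/3014542887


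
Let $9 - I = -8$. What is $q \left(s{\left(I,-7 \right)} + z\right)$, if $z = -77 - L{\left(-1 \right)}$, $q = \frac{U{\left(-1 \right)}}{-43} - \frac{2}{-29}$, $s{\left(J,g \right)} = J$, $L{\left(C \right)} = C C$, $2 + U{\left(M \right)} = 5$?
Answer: $\frac{61}{1247} \approx 0.048917$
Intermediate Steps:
$I = 17$ ($I = 9 - -8 = 9 + 8 = 17$)
$U{\left(M \right)} = 3$ ($U{\left(M \right)} = -2 + 5 = 3$)
$L{\left(C \right)} = C^{2}$
$q = - \frac{1}{1247}$ ($q = \frac{3}{-43} - \frac{2}{-29} = 3 \left(- \frac{1}{43}\right) - - \frac{2}{29} = - \frac{3}{43} + \frac{2}{29} = - \frac{1}{1247} \approx -0.00080192$)
$z = -78$ ($z = -77 - \left(-1\right)^{2} = -77 - 1 = -78$)
$q \left(s{\left(I,-7 \right)} + z\right) = - \frac{17 - 78}{1247} = \left(- \frac{1}{1247}\right) \left(-61\right) = \frac{61}{1247}$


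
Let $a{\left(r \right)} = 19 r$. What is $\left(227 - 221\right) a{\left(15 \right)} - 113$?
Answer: $1597$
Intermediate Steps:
$\left(227 - 221\right) a{\left(15 \right)} - 113 = \left(227 - 221\right) 19 \cdot 15 - 113 = \left(227 - 221\right) 285 - 113 = 6 \cdot 285 - 113 = 1710 - 113 = 1597$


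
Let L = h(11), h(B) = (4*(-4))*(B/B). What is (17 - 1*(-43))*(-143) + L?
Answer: -8596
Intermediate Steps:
h(B) = -16 (h(B) = -16*1 = -16)
L = -16
(17 - 1*(-43))*(-143) + L = (17 - 1*(-43))*(-143) - 16 = (17 + 43)*(-143) - 16 = 60*(-143) - 16 = -8580 - 16 = -8596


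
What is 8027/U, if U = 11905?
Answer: 8027/11905 ≈ 0.67425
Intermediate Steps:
8027/U = 8027/11905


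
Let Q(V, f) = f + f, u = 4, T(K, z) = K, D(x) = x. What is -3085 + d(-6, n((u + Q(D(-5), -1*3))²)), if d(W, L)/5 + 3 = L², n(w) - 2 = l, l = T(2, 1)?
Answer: -3020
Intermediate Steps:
l = 2
Q(V, f) = 2*f
n(w) = 4 (n(w) = 2 + 2 = 4)
d(W, L) = -15 + 5*L²
-3085 + d(-6, n((u + Q(D(-5), -1*3))²)) = -3085 + (-15 + 5*4²) = -3085 + (-15 + 5*16) = -3085 + (-15 + 80) = -3085 + 65 = -3020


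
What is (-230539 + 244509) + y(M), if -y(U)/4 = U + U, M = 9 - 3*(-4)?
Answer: 13802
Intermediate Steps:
M = 21 (M = 9 + 12 = 21)
y(U) = -8*U (y(U) = -4*(U + U) = -8*U)
(-230539 + 244509) + y(M) = (-230539 + 244509) - 8*21 = 13970 - 168 = 13802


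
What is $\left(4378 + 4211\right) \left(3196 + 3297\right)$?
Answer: $55768377$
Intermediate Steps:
$\left(4378 + 4211\right) \left(3196 + 3297\right) = 8589 \cdot 6493 = 55768377$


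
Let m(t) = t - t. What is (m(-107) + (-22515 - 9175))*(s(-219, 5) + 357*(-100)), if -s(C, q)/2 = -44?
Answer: 1128544280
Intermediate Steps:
s(C, q) = 88 (s(C, q) = -2*(-44) = 88)
m(t) = 0
(m(-107) + (-22515 - 9175))*(s(-219, 5) + 357*(-100)) = (0 + (-22515 - 9175))*(88 + 357*(-100)) = (0 - 31690)*(88 - 35700) = -31690*(-35612) = 1128544280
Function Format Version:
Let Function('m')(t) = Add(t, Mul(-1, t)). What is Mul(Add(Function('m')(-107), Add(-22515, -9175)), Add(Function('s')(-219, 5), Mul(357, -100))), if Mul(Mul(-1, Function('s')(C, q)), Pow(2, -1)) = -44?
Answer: 1128544280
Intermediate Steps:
Function('s')(C, q) = 88 (Function('s')(C, q) = Mul(-2, -44) = 88)
Function('m')(t) = 0
Mul(Add(Function('m')(-107), Add(-22515, -9175)), Add(Function('s')(-219, 5), Mul(357, -100))) = Mul(Add(0, Add(-22515, -9175)), Add(88, Mul(357, -100))) = Mul(Add(0, -31690), Add(88, -35700)) = Mul(-31690, -35612) = 1128544280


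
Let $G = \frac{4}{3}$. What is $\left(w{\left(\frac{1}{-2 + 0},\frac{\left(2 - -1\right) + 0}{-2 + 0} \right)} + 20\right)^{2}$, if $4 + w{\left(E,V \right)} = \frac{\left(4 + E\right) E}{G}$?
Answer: $\frac{55225}{256} \approx 215.72$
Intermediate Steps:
$G = \frac{4}{3}$ ($G = 4 \cdot \frac{1}{3} = \frac{4}{3} \approx 1.3333$)
$w{\left(E,V \right)} = -4 + \frac{3 E \left(4 + E\right)}{4}$ ($w{\left(E,V \right)} = -4 + \frac{\left(4 + E\right) E}{\frac{4}{3}} = -4 + E \left(4 + E\right) \frac{3}{4} = -4 + \frac{3 E \left(4 + E\right)}{4}$)
$\left(w{\left(\frac{1}{-2 + 0},\frac{\left(2 - -1\right) + 0}{-2 + 0} \right)} + 20\right)^{2} = \left(\left(-4 + \frac{3}{-2 + 0} + \frac{3 \left(\frac{1}{-2 + 0}\right)^{2}}{4}\right) + 20\right)^{2} = \left(\left(-4 + \frac{3}{-2} + \frac{3 \left(\frac{1}{-2}\right)^{2}}{4}\right) + 20\right)^{2} = \left(\left(-4 + 3 \left(- \frac{1}{2}\right) + \frac{3 \left(- \frac{1}{2}\right)^{2}}{4}\right) + 20\right)^{2} = \left(\left(-4 - \frac{3}{2} + \frac{3}{4} \cdot \frac{1}{4}\right) + 20\right)^{2} = \left(\left(-4 - \frac{3}{2} + \frac{3}{16}\right) + 20\right)^{2} = \left(- \frac{85}{16} + 20\right)^{2} = \left(\frac{235}{16}\right)^{2} = \frac{55225}{256}$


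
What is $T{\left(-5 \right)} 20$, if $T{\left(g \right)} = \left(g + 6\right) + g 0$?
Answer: $20$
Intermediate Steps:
$T{\left(g \right)} = 6 + g$ ($T{\left(g \right)} = \left(6 + g\right) + 0 = 6 + g$)
$T{\left(-5 \right)} 20 = \left(6 - 5\right) 20 = 1 \cdot 20 = 20$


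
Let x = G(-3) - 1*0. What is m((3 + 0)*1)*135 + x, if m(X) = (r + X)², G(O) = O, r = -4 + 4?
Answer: 1212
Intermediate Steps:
r = 0
x = -3 (x = -3 - 1*0 = -3 + 0 = -3)
m(X) = X² (m(X) = (0 + X)² = X²)
m((3 + 0)*1)*135 + x = ((3 + 0)*1)²*135 - 3 = (3*1)²*135 - 3 = 3²*135 - 3 = 9*135 - 3 = 1215 - 3 = 1212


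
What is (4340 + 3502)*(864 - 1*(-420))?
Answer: 10069128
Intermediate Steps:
(4340 + 3502)*(864 - 1*(-420)) = 7842*(864 + 420) = 7842*1284 = 10069128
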